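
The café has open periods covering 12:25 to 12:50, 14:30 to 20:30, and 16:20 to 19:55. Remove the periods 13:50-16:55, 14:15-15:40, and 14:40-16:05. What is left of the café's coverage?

12:25–12:50, 16:55–20:30

A, merged: 12:25–12:50, 14:30–20:30.
B, merged: 13:50–16:55.
12:25–12:50: nothing removed.
14:30–20:30 \ B = 16:55–20:30.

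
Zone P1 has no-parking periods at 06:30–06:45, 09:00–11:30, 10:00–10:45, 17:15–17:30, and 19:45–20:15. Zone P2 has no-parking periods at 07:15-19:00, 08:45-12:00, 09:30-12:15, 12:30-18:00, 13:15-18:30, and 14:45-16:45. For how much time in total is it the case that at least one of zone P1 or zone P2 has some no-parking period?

First set merges to 06:30-06:45, 09:00-11:30, 17:15-17:30, 19:45-20:15.
Second set merges to 07:15-19:00.
A ∪ B = 06:30-06:45, 07:15-19:00, 19:45-20:15.
Total: 15 min + 11 h 45 min + 30 min = 12 h 30 min.

12 h 30 min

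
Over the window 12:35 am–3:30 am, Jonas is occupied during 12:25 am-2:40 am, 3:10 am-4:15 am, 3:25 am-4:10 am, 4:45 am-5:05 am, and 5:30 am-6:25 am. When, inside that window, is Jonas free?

2:40 am-3:10 am

The merged coverage is 12:25 am-2:40 am, 3:10 am-4:15 am, 4:45 am-5:05 am, 5:30 am-6:25 am.
Gaps within 12:35 am-3:30 am: 2:40 am-3:10 am.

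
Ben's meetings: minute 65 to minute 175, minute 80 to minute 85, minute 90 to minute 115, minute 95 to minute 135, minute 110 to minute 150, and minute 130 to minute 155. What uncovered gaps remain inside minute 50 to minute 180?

minute 50 to minute 65, minute 175 to minute 180

Covered (merged): minute 65 to minute 175.
Uncovered inside minute 50 to minute 180: minute 50 to minute 65, minute 175 to minute 180.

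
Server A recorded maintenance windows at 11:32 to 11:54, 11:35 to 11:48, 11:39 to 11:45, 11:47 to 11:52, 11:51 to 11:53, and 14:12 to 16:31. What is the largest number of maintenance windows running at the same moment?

3

At 11:39, 3 of the intervals are simultaneously active.
No point has more.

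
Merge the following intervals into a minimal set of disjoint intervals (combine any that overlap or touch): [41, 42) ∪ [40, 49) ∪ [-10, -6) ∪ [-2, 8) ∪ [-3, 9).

[-10, -6) ∪ [-3, 9) ∪ [40, 49)

Sort by start: [-10, -6), [-3, 9), [-2, 8), [40, 49), [41, 42).
[-3, 9) is disjoint → start new block.
[-2, 8) overlaps/touches [-3, 9) → extend to [-3, 9).
[40, 49) is disjoint → start new block.
[41, 42) overlaps/touches [40, 49) → extend to [40, 49).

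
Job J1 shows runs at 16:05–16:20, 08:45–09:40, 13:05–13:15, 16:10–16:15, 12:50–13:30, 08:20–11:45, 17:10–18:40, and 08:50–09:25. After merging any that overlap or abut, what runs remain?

Sort by start: 08:20-11:45, 08:45-09:40, 08:50-09:25, 12:50-13:30, 13:05-13:15, 16:05-16:20, 16:10-16:15, 17:10-18:40.
08:45-09:40 overlaps/touches 08:20-11:45 → extend to 08:20-11:45.
08:50-09:25 overlaps/touches 08:20-11:45 → extend to 08:20-11:45.
12:50-13:30 is disjoint → start new block.
13:05-13:15 overlaps/touches 12:50-13:30 → extend to 12:50-13:30.
16:05-16:20 is disjoint → start new block.
16:10-16:15 overlaps/touches 16:05-16:20 → extend to 16:05-16:20.
17:10-18:40 is disjoint → start new block.

08:20-11:45, 12:50-13:30, 16:05-16:20, 17:10-18:40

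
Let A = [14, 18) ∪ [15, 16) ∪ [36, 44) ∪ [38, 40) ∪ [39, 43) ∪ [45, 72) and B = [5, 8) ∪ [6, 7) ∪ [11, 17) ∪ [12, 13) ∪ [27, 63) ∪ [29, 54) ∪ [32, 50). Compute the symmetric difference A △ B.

[5, 8) ∪ [11, 14) ∪ [17, 18) ∪ [27, 36) ∪ [44, 45) ∪ [63, 72)

First set merges to [14, 18), [36, 44), [45, 72).
Second set merges to [5, 8), [11, 17), [27, 63).
A but not B: [17, 18), [63, 72).
B but not A: [5, 8), [11, 14), [27, 36), [44, 45).
Combining gives A △ B.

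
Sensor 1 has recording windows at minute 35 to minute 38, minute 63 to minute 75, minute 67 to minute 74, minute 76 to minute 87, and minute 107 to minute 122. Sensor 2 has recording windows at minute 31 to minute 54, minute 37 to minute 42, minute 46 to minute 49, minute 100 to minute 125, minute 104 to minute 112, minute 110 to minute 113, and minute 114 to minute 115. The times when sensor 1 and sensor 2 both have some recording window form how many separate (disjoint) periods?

2

A, merged: minute 35 to minute 38, minute 63 to minute 75, minute 76 to minute 87, minute 107 to minute 122.
B, merged: minute 31 to minute 54, minute 100 to minute 125.
A ∩ B = minute 35 to minute 38, minute 107 to minute 122.
That is 2 disjoint pieces.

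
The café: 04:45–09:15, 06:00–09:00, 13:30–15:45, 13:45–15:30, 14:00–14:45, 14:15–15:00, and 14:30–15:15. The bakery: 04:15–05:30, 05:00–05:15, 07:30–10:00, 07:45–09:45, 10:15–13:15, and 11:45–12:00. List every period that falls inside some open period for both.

04:45-05:30, 07:30-09:15

A, merged: 04:45-09:15, 13:30-15:45.
B, merged: 04:15-05:30, 07:30-10:00, 10:15-13:15.
04:45-09:15 ∩ B → 04:45-05:30, 07:30-09:15.
13:30-15:45 meets no B interval.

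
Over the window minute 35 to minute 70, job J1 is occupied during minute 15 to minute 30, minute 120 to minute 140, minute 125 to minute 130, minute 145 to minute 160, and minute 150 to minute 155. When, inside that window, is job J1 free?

The merged coverage is minute 15 to minute 30, minute 120 to minute 140, minute 145 to minute 160.
Gaps within minute 35 to minute 70: minute 35 to minute 70.

minute 35 to minute 70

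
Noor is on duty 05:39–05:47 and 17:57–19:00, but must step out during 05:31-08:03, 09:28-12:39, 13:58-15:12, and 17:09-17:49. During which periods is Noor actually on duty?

05:39–05:47: fully covered by B → removed.
17:57–19:00: no B overlap → unchanged.

17:57–19:00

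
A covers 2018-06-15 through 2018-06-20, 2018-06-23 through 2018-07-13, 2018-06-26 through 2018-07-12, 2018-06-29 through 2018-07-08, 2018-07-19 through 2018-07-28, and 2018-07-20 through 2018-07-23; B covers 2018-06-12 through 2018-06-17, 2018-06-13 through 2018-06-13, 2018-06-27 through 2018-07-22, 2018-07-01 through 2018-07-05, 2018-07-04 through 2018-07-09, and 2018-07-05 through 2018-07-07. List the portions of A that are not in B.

2018-06-18 through 2018-06-20, 2018-06-23 through 2018-06-26, 2018-07-23 through 2018-07-28

First set merges to 2018-06-15 through 2018-06-20, 2018-06-23 through 2018-07-13, 2018-07-19 through 2018-07-28.
Second set merges to 2018-06-12 through 2018-06-17, 2018-06-27 through 2018-07-22.
2018-06-15 through 2018-06-20 minus B → 2018-06-18 through 2018-06-20.
2018-06-23 through 2018-07-13 minus B → 2018-06-23 through 2018-06-26.
2018-07-19 through 2018-07-28 minus B → 2018-07-23 through 2018-07-28.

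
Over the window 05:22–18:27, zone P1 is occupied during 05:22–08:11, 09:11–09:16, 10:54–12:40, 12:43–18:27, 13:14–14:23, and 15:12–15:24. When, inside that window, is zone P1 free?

08:11–09:11, 09:16–10:54, 12:40–12:43

After merging, the occupied span is 05:22–08:11, 09:11–09:16, 10:54–12:40, 12:43–18:27.
Gaps within 05:22–18:27: 08:11–09:11, 09:16–10:54, 12:40–12:43.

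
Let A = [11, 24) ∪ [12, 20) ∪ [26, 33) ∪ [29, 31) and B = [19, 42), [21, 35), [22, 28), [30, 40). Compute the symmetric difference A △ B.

A, merged: [11, 24), [26, 33).
B, merged: [19, 42).
Only in the first: [11, 19).
Only in the second: [24, 26), [33, 42).
Together these are the periods covered by exactly one.

[11, 19) ∪ [24, 26) ∪ [33, 42)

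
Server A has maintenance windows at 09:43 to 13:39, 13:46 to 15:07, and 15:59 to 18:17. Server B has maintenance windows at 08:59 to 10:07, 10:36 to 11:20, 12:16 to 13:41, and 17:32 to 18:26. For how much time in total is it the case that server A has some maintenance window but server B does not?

A \ B = 10:07–10:36, 11:20–12:16, 13:46–15:07, 15:59–17:32.
Total: 29 min + 56 min + 1 h 21 min + 1 h 33 min = 4 h 19 min.

4 h 19 min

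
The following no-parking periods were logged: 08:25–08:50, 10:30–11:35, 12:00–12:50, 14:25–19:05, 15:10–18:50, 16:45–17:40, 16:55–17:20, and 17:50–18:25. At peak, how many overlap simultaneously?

4

At 16:55, 4 of the intervals are simultaneously active.
No point has more.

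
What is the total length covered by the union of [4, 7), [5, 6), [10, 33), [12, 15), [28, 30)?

26

Merged: [4, 7), [10, 33).
Lengths: 3 + 23 = 26.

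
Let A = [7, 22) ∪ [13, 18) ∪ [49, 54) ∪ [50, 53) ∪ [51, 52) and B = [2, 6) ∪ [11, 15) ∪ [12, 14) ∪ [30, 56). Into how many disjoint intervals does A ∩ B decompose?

2

First set merges to [7, 22), [49, 54).
Second set merges to [2, 6), [11, 15), [30, 56).
A ∩ B = [11, 15), [49, 54).
That is 2 disjoint pieces.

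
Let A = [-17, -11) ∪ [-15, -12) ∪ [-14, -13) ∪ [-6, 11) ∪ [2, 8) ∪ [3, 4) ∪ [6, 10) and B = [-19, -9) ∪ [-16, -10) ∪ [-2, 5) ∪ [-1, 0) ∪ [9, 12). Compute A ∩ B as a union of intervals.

First set merges to [-17, -11), [-6, 11).
Second set merges to [-19, -9), [-2, 5), [9, 12).
[-17, -11) meets the second set on [-17, -11).
[-6, 11) meets the second set on [-2, 5), [9, 11).

[-17, -11) ∪ [-2, 5) ∪ [9, 11)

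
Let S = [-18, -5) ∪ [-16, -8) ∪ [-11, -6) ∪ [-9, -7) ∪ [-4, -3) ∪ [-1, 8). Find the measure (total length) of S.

23

Merged: [-18, -5), [-4, -3), [-1, 8).
Lengths: 13 + 1 + 9 = 23.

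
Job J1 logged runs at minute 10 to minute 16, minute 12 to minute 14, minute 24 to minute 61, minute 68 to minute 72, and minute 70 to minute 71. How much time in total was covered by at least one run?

Merged: minute 10 to minute 16, minute 24 to minute 61, minute 68 to minute 72.
Lengths: 6 minutes + 37 minutes + 4 minutes = 47 minutes.

47 minutes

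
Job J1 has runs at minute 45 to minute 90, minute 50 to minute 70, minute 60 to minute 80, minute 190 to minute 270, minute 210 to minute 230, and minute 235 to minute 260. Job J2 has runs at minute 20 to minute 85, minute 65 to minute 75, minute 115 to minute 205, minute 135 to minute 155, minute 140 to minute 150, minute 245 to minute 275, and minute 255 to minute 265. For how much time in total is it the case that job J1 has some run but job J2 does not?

A, merged: minute 45 to minute 90, minute 190 to minute 270.
B, merged: minute 20 to minute 85, minute 115 to minute 205, minute 245 to minute 275.
A \ B = minute 85 to minute 90, minute 205 to minute 245.
Total: 5 minutes + 40 minutes = 45 minutes.

45 minutes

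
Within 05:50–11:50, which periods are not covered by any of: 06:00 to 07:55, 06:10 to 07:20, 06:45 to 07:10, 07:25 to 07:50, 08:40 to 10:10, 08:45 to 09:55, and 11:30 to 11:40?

Covered (merged): 06:00–07:55, 08:40–10:10, 11:30–11:40.
Uncovered inside 05:50–11:50: 05:50–06:00, 07:55–08:40, 10:10–11:30, 11:40–11:50.

05:50–06:00, 07:55–08:40, 10:10–11:30, 11:40–11:50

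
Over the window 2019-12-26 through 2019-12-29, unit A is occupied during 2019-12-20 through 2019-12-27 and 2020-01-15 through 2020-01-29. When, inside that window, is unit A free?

2019-12-28 through 2019-12-29

The merged coverage is 2019-12-20 through 2019-12-27, 2020-01-15 through 2020-01-29.
Uncovered inside 2019-12-26 through 2019-12-29: 2019-12-28 through 2019-12-29.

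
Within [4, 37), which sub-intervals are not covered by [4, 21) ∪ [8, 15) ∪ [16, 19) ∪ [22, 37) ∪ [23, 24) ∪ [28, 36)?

[21, 22)

The merged coverage is [4, 21), [22, 37).
Complement within [4, 37): [21, 22).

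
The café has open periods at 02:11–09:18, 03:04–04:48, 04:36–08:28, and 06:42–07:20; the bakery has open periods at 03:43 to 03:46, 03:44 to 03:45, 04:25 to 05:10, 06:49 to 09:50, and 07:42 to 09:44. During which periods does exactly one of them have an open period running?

A, merged: 02:11–09:18.
B, merged: 03:43–03:46, 04:25–05:10, 06:49–09:50.
A but not B: 02:11–03:43, 03:46–04:25, 05:10–06:49.
B but not A: 09:18–09:50.
Combining gives A △ B.

02:11–03:43, 03:46–04:25, 05:10–06:49, 09:18–09:50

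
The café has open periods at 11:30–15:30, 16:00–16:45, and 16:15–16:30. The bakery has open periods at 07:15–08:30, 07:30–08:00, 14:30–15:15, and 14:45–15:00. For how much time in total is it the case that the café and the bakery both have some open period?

45 min

First set merges to 11:30–15:30, 16:00–16:45.
Second set merges to 07:15–08:30, 14:30–15:15.
A ∩ B = 14:30–15:15.
Total: 45 min.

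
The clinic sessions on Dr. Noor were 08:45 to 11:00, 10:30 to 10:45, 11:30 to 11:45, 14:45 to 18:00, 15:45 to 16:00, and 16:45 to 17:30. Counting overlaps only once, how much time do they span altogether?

5 h 45 min

Merged: 08:45–11:00, 11:30–11:45, 14:45–18:00.
Lengths: 2 h 15 min + 15 min + 3 h 15 min = 5 h 45 min.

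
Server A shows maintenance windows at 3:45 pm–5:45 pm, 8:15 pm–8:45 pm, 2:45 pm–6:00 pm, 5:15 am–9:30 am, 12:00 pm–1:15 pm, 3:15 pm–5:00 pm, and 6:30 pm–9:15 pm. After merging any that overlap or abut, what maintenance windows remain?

Sort by start: 5:15 am–9:30 am, 12:00 pm–1:15 pm, 2:45 pm–6:00 pm, 3:15 pm–5:00 pm, 3:45 pm–5:45 pm, 6:30 pm–9:15 pm, 8:15 pm–8:45 pm.
12:00 pm–1:15 pm is disjoint → start new block.
2:45 pm–6:00 pm is disjoint → start new block.
3:15 pm–5:00 pm overlaps/touches 2:45 pm–6:00 pm → extend to 2:45 pm–6:00 pm.
3:45 pm–5:45 pm overlaps/touches 2:45 pm–6:00 pm → extend to 2:45 pm–6:00 pm.
6:30 pm–9:15 pm is disjoint → start new block.
8:15 pm–8:45 pm overlaps/touches 6:30 pm–9:15 pm → extend to 6:30 pm–9:15 pm.

5:15 am–9:30 am, 12:00 pm–1:15 pm, 2:45 pm–6:00 pm, 6:30 pm–9:15 pm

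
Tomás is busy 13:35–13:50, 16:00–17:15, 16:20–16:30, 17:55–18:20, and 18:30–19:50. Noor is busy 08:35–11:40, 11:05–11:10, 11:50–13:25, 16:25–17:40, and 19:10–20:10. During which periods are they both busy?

A, merged: 13:35–13:50, 16:00–17:15, 17:55–18:20, 18:30–19:50.
B, merged: 08:35–11:40, 11:50–13:25, 16:25–17:40, 19:10–20:10.
13:35–13:50: no overlap with the second set.
16:00–17:15 meets the second set on 16:25–17:15.
17:55–18:20: no overlap with the second set.
18:30–19:50 meets the second set on 19:10–19:50.

16:25–17:15, 19:10–19:50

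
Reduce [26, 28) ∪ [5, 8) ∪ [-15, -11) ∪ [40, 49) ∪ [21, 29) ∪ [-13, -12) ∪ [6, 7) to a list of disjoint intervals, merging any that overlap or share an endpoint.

Sort by start: [-15, -11), [-13, -12), [5, 8), [6, 7), [21, 29), [26, 28), [40, 49).
[-13, -12) overlaps/touches [-15, -11) → extend to [-15, -11).
[5, 8) is disjoint → start new block.
[6, 7) overlaps/touches [5, 8) → extend to [5, 8).
[21, 29) is disjoint → start new block.
[26, 28) overlaps/touches [21, 29) → extend to [21, 29).
[40, 49) is disjoint → start new block.

[-15, -11) ∪ [5, 8) ∪ [21, 29) ∪ [40, 49)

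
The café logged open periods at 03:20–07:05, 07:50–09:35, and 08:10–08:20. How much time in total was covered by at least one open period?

5 h 30 min

Merged: 03:20-07:05, 07:50-09:35.
Lengths: 3 h 45 min + 1 h 45 min = 5 h 30 min.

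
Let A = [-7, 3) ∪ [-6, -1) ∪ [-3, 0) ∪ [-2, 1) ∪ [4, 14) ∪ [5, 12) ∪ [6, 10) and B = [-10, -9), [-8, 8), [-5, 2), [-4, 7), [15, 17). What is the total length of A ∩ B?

14

First set merges to [-7, 3), [4, 14).
Second set merges to [-10, -9), [-8, 8), [15, 17).
A ∩ B = [-7, 3), [4, 8).
Total: 10 + 4 = 14.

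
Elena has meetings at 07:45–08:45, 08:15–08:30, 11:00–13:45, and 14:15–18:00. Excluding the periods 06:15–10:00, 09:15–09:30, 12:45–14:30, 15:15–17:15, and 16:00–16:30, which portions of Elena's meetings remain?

A, merged: 07:45–08:45, 11:00–13:45, 14:15–18:00.
B, merged: 06:15–10:00, 12:45–14:30, 15:15–17:15.
07:45–08:45: entirely removed.
11:00–13:45 \ B = 11:00–12:45.
14:15–18:00 \ B = 14:30–15:15, 17:15–18:00.

11:00–12:45, 14:30–15:15, 17:15–18:00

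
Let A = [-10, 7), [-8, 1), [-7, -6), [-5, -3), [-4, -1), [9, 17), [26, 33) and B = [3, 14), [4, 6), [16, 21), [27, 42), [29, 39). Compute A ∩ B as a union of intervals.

[3, 7) ∪ [9, 14) ∪ [16, 17) ∪ [27, 33)

First set merges to [-10, 7), [9, 17), [26, 33).
Second set merges to [3, 14), [16, 21), [27, 42).
[-10, 7) ∩ B → [3, 7).
[9, 17) ∩ B → [9, 14), [16, 17).
[26, 33) ∩ B → [27, 33).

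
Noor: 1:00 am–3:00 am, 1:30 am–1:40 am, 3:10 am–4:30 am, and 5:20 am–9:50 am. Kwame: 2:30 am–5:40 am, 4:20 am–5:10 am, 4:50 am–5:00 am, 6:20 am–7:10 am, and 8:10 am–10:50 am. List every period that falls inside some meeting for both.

2:30 am–3:00 am, 3:10 am–4:30 am, 5:20 am–5:40 am, 6:20 am–7:10 am, 8:10 am–9:50 am

A, merged: 1:00 am–3:00 am, 3:10 am–4:30 am, 5:20 am–9:50 am.
B, merged: 2:30 am–5:40 am, 6:20 am–7:10 am, 8:10 am–10:50 am.
1:00 am–3:00 am meets the second set on 2:30 am–3:00 am.
3:10 am–4:30 am meets the second set on 3:10 am–4:30 am.
5:20 am–9:50 am meets the second set on 5:20 am–5:40 am, 6:20 am–7:10 am, 8:10 am–9:50 am.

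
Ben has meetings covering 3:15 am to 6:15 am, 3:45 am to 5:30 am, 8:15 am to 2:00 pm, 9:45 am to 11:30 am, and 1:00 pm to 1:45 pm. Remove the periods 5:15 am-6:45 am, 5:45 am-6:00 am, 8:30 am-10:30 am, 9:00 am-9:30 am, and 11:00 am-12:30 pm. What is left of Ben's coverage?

A, merged: 3:15 am-6:15 am, 8:15 am-2:00 pm.
B, merged: 5:15 am-6:45 am, 8:30 am-10:30 am, 11:00 am-12:30 pm.
3:15 am-6:15 am minus B → 3:15 am-5:15 am.
8:15 am-2:00 pm minus B → 8:15 am-8:30 am, 10:30 am-11:00 am, 12:30 pm-2:00 pm.

3:15 am-5:15 am, 8:15 am-8:30 am, 10:30 am-11:00 am, 12:30 pm-2:00 pm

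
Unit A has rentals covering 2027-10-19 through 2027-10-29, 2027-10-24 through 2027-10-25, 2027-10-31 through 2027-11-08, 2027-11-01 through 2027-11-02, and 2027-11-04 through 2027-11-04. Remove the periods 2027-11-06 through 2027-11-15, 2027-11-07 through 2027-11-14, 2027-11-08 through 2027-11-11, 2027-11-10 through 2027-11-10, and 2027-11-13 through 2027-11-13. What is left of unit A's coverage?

2027-10-19 through 2027-10-29, 2027-10-31 through 2027-11-05

A, merged: 2027-10-19 through 2027-10-29, 2027-10-31 through 2027-11-08.
B, merged: 2027-11-06 through 2027-11-15.
2027-10-19 through 2027-10-29 is untouched.
2027-10-31 through 2027-11-08 with B removed leaves 2027-10-31 through 2027-11-05.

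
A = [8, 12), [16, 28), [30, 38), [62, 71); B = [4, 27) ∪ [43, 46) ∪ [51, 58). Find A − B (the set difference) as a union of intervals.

[8, 12): fully covered by B → removed.
[16, 28) minus B → [27, 28).
[30, 38): no B overlap → unchanged.
[62, 71): no B overlap → unchanged.

[27, 28) ∪ [30, 38) ∪ [62, 71)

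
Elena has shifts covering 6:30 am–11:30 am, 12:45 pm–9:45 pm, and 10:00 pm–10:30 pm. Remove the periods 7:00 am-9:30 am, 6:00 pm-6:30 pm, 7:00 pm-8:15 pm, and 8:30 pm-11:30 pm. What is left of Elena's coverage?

6:30 am–7:00 am, 9:30 am–11:30 am, 12:45 pm–6:00 pm, 6:30 pm–7:00 pm, 8:15 pm–8:30 pm

6:30 am–11:30 am minus B → 6:30 am–7:00 am, 9:30 am–11:30 am.
12:45 pm–9:45 pm minus B → 12:45 pm–6:00 pm, 6:30 pm–7:00 pm, 8:15 pm–8:30 pm.
10:00 pm–10:30 pm: fully covered by B → removed.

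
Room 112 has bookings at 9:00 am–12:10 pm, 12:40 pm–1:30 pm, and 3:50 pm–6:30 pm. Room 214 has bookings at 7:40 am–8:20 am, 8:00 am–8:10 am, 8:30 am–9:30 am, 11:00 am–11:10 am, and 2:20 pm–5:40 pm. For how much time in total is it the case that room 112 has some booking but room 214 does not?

4 h 10 min

Merge the second list: 7:40 am-8:20 am, 8:30 am-9:30 am, 11:00 am-11:10 am, 2:20 pm-5:40 pm.
A \ B = 9:30 am-11:00 am, 11:10 am-12:10 pm, 12:40 pm-1:30 pm, 5:40 pm-6:30 pm.
Total: 1 h 30 min + 1 h + 50 min + 50 min = 4 h 10 min.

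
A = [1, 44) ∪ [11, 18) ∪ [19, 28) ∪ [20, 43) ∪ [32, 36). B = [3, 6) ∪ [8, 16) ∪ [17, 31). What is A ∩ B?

[3, 6) ∪ [8, 16) ∪ [17, 31)

First set merges to [1, 44).
[1, 44) meets the second set on [3, 6), [8, 16), [17, 31).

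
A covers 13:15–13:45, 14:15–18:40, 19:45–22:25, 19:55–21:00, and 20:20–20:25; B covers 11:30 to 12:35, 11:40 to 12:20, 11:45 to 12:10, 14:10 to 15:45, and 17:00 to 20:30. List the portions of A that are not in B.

13:15-13:45, 15:45-17:00, 20:30-22:25

A, merged: 13:15-13:45, 14:15-18:40, 19:45-22:25.
B, merged: 11:30-12:35, 14:10-15:45, 17:00-20:30.
13:15-13:45: no B overlap → unchanged.
14:15-18:40 minus B → 15:45-17:00.
19:45-22:25 minus B → 20:30-22:25.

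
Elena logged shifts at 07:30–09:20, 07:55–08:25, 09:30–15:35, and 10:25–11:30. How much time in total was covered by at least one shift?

Merged: 07:30-09:20, 09:30-15:35.
Lengths: 1 h 50 min + 6 h 5 min = 7 h 55 min.

7 h 55 min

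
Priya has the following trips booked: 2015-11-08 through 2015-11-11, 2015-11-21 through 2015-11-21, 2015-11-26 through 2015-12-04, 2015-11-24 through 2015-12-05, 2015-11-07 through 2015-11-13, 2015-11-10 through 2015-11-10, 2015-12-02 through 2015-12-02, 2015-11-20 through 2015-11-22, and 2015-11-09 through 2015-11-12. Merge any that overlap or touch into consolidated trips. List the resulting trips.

2015-11-07 through 2015-11-13, 2015-11-20 through 2015-11-22, 2015-11-24 through 2015-12-05

Sort by start: 2015-11-07 through 2015-11-13, 2015-11-08 through 2015-11-11, 2015-11-09 through 2015-11-12, 2015-11-10 through 2015-11-10, 2015-11-20 through 2015-11-22, 2015-11-21 through 2015-11-21, 2015-11-24 through 2015-12-05, 2015-11-26 through 2015-12-04, 2015-12-02 through 2015-12-02.
2015-11-08 through 2015-11-11 overlaps/touches 2015-11-07 through 2015-11-13 → extend to 2015-11-07 through 2015-11-13.
2015-11-09 through 2015-11-12 overlaps/touches 2015-11-07 through 2015-11-13 → extend to 2015-11-07 through 2015-11-13.
2015-11-10 through 2015-11-10 overlaps/touches 2015-11-07 through 2015-11-13 → extend to 2015-11-07 through 2015-11-13.
2015-11-20 through 2015-11-22 is disjoint → start new block.
2015-11-21 through 2015-11-21 overlaps/touches 2015-11-20 through 2015-11-22 → extend to 2015-11-20 through 2015-11-22.
2015-11-24 through 2015-12-05 is disjoint → start new block.
2015-11-26 through 2015-12-04 overlaps/touches 2015-11-24 through 2015-12-05 → extend to 2015-11-24 through 2015-12-05.
2015-12-02 through 2015-12-02 overlaps/touches 2015-11-24 through 2015-12-05 → extend to 2015-11-24 through 2015-12-05.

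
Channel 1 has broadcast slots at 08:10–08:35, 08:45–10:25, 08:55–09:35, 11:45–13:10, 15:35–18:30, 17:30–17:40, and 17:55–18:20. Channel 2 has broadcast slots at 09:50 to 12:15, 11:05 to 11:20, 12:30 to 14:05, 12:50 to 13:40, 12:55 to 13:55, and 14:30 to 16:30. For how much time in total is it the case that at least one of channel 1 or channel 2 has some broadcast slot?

Merge the first list: 08:10–08:35, 08:45–10:25, 11:45–13:10, 15:35–18:30.
Merge the second list: 09:50–12:15, 12:30–14:05, 14:30–16:30.
A ∪ B = 08:10–08:35, 08:45–14:05, 14:30–18:30.
Total: 25 min + 5 h 20 min + 4 h = 9 h 45 min.

9 h 45 min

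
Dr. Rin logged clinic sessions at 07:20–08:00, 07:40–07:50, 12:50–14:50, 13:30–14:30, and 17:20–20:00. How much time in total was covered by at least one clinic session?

Merged: 07:20–08:00, 12:50–14:50, 17:20–20:00.
Lengths: 40 min + 2 h + 2 h 40 min = 5 h 20 min.

5 h 20 min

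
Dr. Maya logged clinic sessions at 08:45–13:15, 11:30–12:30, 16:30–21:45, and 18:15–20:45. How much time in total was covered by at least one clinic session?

Merged: 08:45–13:15, 16:30–21:45.
Lengths: 4 h 30 min + 5 h 15 min = 9 h 45 min.

9 h 45 min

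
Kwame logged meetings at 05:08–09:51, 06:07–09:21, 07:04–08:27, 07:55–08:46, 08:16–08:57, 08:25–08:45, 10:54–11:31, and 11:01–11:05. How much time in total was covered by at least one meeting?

5 h 20 min

Merged: 05:08–09:51, 10:54–11:31.
Lengths: 4 h 43 min + 37 min = 5 h 20 min.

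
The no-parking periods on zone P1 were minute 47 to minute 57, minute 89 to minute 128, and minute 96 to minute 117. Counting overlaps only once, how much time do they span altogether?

49 minutes

Merged: minute 47 to minute 57, minute 89 to minute 128.
Lengths: 10 minutes + 39 minutes = 49 minutes.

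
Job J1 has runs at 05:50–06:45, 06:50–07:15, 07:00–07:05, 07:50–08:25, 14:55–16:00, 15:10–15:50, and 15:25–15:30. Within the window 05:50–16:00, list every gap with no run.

06:45–06:50, 07:15–07:50, 08:25–14:55

Covered (merged): 05:50–06:45, 06:50–07:15, 07:50–08:25, 14:55–16:00.
Complement within 05:50–16:00: 06:45–06:50, 07:15–07:50, 08:25–14:55.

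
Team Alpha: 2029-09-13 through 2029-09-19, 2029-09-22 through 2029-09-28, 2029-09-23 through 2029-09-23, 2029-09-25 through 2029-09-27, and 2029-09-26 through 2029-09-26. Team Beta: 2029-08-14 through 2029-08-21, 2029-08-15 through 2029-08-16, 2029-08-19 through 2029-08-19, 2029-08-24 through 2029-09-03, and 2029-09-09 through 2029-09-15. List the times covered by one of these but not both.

2029-08-14 through 2029-08-21, 2029-08-24 through 2029-09-03, 2029-09-09 through 2029-09-12, 2029-09-16 through 2029-09-19, 2029-09-22 through 2029-09-28

A, merged: 2029-09-13 through 2029-09-19, 2029-09-22 through 2029-09-28.
B, merged: 2029-08-14 through 2029-08-21, 2029-08-24 through 2029-09-03, 2029-09-09 through 2029-09-15.
A but not B: 2029-09-16 through 2029-09-19, 2029-09-22 through 2029-09-28.
B but not A: 2029-08-14 through 2029-08-21, 2029-08-24 through 2029-09-03, 2029-09-09 through 2029-09-12.
Combining gives A △ B.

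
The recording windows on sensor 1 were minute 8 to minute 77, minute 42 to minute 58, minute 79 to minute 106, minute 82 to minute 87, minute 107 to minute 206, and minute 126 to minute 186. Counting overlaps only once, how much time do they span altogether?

195 minutes

Merged: minute 8 to minute 77, minute 79 to minute 106, minute 107 to minute 206.
Lengths: 69 minutes + 27 minutes + 99 minutes = 195 minutes.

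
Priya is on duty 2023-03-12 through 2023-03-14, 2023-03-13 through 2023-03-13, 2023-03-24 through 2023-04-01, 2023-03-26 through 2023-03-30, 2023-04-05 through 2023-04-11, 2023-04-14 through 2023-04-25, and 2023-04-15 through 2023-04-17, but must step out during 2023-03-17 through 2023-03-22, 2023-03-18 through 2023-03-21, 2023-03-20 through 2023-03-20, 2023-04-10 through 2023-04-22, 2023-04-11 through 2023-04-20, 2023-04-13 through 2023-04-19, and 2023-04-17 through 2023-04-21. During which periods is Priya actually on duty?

2023-03-12 through 2023-03-14, 2023-03-24 through 2023-04-01, 2023-04-05 through 2023-04-09, 2023-04-23 through 2023-04-25

Merge the first list: 2023-03-12 through 2023-03-14, 2023-03-24 through 2023-04-01, 2023-04-05 through 2023-04-11, 2023-04-14 through 2023-04-25.
Merge the second list: 2023-03-17 through 2023-03-22, 2023-04-10 through 2023-04-22.
2023-03-12 through 2023-03-14: nothing removed.
2023-03-24 through 2023-04-01: nothing removed.
2023-04-05 through 2023-04-11 \ B = 2023-04-05 through 2023-04-09.
2023-04-14 through 2023-04-25 \ B = 2023-04-23 through 2023-04-25.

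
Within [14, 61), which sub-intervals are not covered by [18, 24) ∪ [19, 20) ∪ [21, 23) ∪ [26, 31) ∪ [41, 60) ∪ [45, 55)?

After merging, the occupied span is [18, 24), [26, 31), [41, 60).
Uncovered inside [14, 61): [14, 18), [24, 26), [31, 41), [60, 61).

[14, 18) ∪ [24, 26) ∪ [31, 41) ∪ [60, 61)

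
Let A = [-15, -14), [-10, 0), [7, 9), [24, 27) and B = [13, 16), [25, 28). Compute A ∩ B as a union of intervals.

[-15, -14) falls entirely outside B.
[-10, 0) falls entirely outside B.
[7, 9) falls entirely outside B.
[24, 27) overlaps B on [25, 27).

[25, 27)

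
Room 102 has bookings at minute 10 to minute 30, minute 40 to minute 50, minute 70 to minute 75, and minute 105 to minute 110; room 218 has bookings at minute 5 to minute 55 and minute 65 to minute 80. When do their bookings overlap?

minute 10 to minute 30, minute 40 to minute 50, minute 70 to minute 75

minute 10 to minute 30 ∩ B → minute 10 to minute 30.
minute 40 to minute 50 ∩ B → minute 40 to minute 50.
minute 70 to minute 75 ∩ B → minute 70 to minute 75.
minute 105 to minute 110 meets no B interval.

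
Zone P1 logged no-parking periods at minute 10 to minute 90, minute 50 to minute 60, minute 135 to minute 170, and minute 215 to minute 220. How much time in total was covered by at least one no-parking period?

120 minutes

Merged: minute 10 to minute 90, minute 135 to minute 170, minute 215 to minute 220.
Lengths: 80 minutes + 35 minutes + 5 minutes = 120 minutes.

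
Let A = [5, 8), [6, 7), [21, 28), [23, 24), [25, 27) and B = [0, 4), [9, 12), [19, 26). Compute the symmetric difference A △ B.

[0, 4) ∪ [5, 8) ∪ [9, 12) ∪ [19, 21) ∪ [26, 28)

First set merges to [5, 8), [21, 28).
A \ B = [5, 8), [26, 28).
B \ A = [0, 4), [9, 12), [19, 21).
Union of the two gives the symmetric difference.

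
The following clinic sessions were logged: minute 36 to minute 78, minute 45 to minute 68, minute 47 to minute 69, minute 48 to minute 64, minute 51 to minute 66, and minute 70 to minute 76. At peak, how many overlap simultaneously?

5

Sweep endpoints in order; track running count of active intervals.
Peak of 5 reached at minute 51.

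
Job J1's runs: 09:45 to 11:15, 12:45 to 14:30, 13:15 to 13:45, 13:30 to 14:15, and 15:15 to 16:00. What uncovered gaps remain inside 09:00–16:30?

Covered (merged): 09:45-11:15, 12:45-14:30, 15:15-16:00.
Complement within 09:00-16:30: 09:00-09:45, 11:15-12:45, 14:30-15:15, 16:00-16:30.

09:00-09:45, 11:15-12:45, 14:30-15:15, 16:00-16:30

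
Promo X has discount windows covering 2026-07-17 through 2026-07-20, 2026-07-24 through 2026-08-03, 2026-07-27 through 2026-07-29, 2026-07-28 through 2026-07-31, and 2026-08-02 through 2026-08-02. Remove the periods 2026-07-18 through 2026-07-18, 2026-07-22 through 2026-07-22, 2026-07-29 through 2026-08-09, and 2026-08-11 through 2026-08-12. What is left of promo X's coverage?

First set merges to 2026-07-17 through 2026-07-20, 2026-07-24 through 2026-08-03.
2026-07-17 through 2026-07-20 with B removed leaves 2026-07-17 through 2026-07-17, 2026-07-19 through 2026-07-20.
2026-07-24 through 2026-08-03 with B removed leaves 2026-07-24 through 2026-07-28.

2026-07-17 through 2026-07-17, 2026-07-19 through 2026-07-20, 2026-07-24 through 2026-07-28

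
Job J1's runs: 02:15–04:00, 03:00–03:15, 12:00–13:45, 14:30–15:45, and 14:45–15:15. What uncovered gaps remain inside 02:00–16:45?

02:00-02:15, 04:00-12:00, 13:45-14:30, 15:45-16:45

The merged coverage is 02:15-04:00, 12:00-13:45, 14:30-15:45.
Gaps within 02:00-16:45: 02:00-02:15, 04:00-12:00, 13:45-14:30, 15:45-16:45.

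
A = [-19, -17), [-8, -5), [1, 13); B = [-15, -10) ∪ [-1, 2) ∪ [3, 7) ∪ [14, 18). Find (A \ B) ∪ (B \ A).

A but not B: [-19, -17), [-8, -5), [2, 3), [7, 13).
B but not A: [-15, -10), [-1, 1), [14, 18).
Combining gives A △ B.

[-19, -17) ∪ [-15, -10) ∪ [-8, -5) ∪ [-1, 1) ∪ [2, 3) ∪ [7, 13) ∪ [14, 18)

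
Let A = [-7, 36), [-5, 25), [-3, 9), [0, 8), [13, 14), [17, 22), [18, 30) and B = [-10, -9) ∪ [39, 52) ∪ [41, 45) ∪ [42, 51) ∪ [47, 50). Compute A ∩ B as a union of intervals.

First set merges to [-7, 36).
Second set merges to [-10, -9), [39, 52).
[-7, 36): no overlap with the second set.
No overlap.

none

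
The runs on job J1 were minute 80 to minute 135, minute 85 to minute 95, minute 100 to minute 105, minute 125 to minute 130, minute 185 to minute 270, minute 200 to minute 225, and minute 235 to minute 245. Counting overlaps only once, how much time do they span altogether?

Merged: minute 80 to minute 135, minute 185 to minute 270.
Lengths: 55 minutes + 85 minutes = 140 minutes.

140 minutes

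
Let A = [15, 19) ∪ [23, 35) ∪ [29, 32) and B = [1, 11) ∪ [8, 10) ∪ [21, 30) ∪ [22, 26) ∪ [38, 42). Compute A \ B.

[15, 19) ∪ [30, 35)

Merge the first list: [15, 19), [23, 35).
Merge the second list: [1, 11), [21, 30), [38, 42).
[15, 19): no B overlap → unchanged.
[23, 35) minus B → [30, 35).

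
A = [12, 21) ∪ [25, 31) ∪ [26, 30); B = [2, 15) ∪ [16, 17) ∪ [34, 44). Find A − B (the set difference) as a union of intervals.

Merge the first list: [12, 21), [25, 31).
[12, 21) \ B = [15, 16), [17, 21).
[25, 31): nothing removed.

[15, 16) ∪ [17, 21) ∪ [25, 31)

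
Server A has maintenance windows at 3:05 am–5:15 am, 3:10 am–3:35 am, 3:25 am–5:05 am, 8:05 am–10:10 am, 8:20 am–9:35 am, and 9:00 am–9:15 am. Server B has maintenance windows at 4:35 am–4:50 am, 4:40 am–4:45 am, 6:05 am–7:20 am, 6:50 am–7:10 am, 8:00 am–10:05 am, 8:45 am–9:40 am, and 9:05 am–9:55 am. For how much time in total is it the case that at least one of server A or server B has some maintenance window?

A, merged: 3:05 am-5:15 am, 8:05 am-10:10 am.
B, merged: 4:35 am-4:50 am, 6:05 am-7:20 am, 8:00 am-10:05 am.
A ∪ B = 3:05 am-5:15 am, 6:05 am-7:20 am, 8:00 am-10:10 am.
Total: 2 h 10 min + 1 h 15 min + 2 h 10 min = 5 h 35 min.

5 h 35 min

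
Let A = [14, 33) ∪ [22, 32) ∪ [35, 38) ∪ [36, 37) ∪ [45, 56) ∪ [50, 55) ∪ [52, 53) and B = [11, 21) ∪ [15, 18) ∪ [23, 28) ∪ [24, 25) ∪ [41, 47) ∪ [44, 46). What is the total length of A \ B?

A, merged: [14, 33), [35, 38), [45, 56).
B, merged: [11, 21), [23, 28), [41, 47).
A \ B = [21, 23), [28, 33), [35, 38), [47, 56).
Total: 2 + 5 + 3 + 9 = 19.

19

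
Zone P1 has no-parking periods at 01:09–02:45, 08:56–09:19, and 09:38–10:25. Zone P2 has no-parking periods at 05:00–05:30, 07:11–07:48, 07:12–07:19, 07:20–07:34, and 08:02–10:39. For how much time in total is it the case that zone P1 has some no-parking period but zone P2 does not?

Merge the second list: 05:00-05:30, 07:11-07:48, 08:02-10:39.
A \ B = 01:09-02:45.
Total: 1 h 36 min.

1 h 36 min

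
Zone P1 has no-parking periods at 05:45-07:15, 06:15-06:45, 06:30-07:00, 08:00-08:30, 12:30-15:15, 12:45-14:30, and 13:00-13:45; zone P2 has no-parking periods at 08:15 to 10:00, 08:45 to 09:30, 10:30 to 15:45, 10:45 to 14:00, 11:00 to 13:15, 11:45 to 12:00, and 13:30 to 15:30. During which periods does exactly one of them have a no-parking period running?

05:45-07:15, 08:00-08:15, 08:30-10:00, 10:30-12:30, 15:15-15:45

A, merged: 05:45-07:15, 08:00-08:30, 12:30-15:15.
B, merged: 08:15-10:00, 10:30-15:45.
Only in the first: 05:45-07:15, 08:00-08:15.
Only in the second: 08:30-10:00, 10:30-12:30, 15:15-15:45.
Together these are the periods covered by exactly one.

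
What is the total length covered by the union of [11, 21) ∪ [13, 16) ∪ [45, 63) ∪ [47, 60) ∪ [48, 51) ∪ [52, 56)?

28

Merged: [11, 21), [45, 63).
Lengths: 10 + 18 = 28.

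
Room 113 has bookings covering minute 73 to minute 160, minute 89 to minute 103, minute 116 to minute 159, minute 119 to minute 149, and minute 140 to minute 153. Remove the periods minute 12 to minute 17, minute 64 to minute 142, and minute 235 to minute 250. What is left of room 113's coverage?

Merge the first list: minute 73 to minute 160.
minute 73 to minute 160 with B removed leaves minute 142 to minute 160.

minute 142 to minute 160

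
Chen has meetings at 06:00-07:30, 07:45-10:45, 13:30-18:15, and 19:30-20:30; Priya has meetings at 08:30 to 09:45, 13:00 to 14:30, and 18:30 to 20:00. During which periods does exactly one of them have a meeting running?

06:00-07:30, 07:45-08:30, 09:45-10:45, 13:00-13:30, 14:30-18:15, 18:30-19:30, 20:00-20:30

A \ B = 06:00-07:30, 07:45-08:30, 09:45-10:45, 14:30-18:15, 20:00-20:30.
B \ A = 13:00-13:30, 18:30-19:30.
Union of the two gives the symmetric difference.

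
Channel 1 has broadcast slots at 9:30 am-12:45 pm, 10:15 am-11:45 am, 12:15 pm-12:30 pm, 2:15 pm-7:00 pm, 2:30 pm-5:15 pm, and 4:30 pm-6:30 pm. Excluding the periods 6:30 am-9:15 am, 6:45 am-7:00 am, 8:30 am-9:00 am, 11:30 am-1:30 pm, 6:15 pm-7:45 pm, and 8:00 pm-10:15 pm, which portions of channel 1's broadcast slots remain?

A, merged: 9:30 am-12:45 pm, 2:15 pm-7:00 pm.
B, merged: 6:30 am-9:15 am, 11:30 am-1:30 pm, 6:15 pm-7:45 pm, 8:00 pm-10:15 pm.
9:30 am-12:45 pm minus B → 9:30 am-11:30 am.
2:15 pm-7:00 pm minus B → 2:15 pm-6:15 pm.

9:30 am-11:30 am, 2:15 pm-6:15 pm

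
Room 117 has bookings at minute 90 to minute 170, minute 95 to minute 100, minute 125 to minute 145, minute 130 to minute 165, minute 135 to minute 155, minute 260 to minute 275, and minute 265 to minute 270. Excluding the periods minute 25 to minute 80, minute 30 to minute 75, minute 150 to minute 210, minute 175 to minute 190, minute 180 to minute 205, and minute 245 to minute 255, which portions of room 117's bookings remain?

First set merges to minute 90 to minute 170, minute 260 to minute 275.
Second set merges to minute 25 to minute 80, minute 150 to minute 210, minute 245 to minute 255.
minute 90 to minute 170 minus B → minute 90 to minute 150.
minute 260 to minute 275: no B overlap → unchanged.

minute 90 to minute 150, minute 260 to minute 275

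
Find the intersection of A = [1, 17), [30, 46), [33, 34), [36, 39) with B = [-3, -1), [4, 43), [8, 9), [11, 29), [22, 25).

Merge the first list: [1, 17), [30, 46).
Merge the second list: [-3, -1), [4, 43).
[1, 17) overlaps B on [4, 17).
[30, 46) overlaps B on [30, 43).

[4, 17) ∪ [30, 43)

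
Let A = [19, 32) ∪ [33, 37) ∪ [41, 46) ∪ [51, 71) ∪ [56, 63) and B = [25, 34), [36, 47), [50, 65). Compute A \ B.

[19, 25) ∪ [34, 36) ∪ [65, 71)

First set merges to [19, 32), [33, 37), [41, 46), [51, 71).
[19, 32) \ B = [19, 25).
[33, 37) \ B = [34, 36).
[41, 46): entirely removed.
[51, 71) \ B = [65, 71).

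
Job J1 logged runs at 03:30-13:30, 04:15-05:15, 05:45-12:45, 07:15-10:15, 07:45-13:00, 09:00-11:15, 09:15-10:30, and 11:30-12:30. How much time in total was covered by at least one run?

Merged: 03:30–13:30.
Length: 10 h.

10 h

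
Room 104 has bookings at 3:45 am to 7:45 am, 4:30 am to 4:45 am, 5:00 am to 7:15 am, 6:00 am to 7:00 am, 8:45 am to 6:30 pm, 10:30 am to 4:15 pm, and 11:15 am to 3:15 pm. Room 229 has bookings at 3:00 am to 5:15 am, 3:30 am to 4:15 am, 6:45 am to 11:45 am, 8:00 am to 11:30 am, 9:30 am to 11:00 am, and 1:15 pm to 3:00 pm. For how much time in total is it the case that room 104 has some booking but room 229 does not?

First set merges to 3:45 am–7:45 am, 8:45 am–6:30 pm.
Second set merges to 3:00 am–5:15 am, 6:45 am–11:45 am, 1:15 pm–3:00 pm.
A \ B = 5:15 am–6:45 am, 11:45 am–1:15 pm, 3:00 pm–6:30 pm.
Total: 1 h 30 min + 1 h 30 min + 3 h 30 min = 6 h 30 min.

6 h 30 min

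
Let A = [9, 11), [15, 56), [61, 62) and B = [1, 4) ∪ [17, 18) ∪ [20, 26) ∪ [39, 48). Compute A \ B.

[9, 11) is untouched.
[15, 56) with B removed leaves [15, 17), [18, 20), [26, 39), [48, 56).
[61, 62) is untouched.

[9, 11) ∪ [15, 17) ∪ [18, 20) ∪ [26, 39) ∪ [48, 56) ∪ [61, 62)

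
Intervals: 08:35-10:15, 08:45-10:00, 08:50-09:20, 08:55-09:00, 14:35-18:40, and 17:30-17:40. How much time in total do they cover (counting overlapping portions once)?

Merged: 08:35-10:15, 14:35-18:40.
Lengths: 1 h 40 min + 4 h 5 min = 5 h 45 min.

5 h 45 min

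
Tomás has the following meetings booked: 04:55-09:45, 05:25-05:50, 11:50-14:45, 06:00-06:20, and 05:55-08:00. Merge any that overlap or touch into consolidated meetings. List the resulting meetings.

Sort by start: 04:55-09:45, 05:25-05:50, 05:55-08:00, 06:00-06:20, 11:50-14:45.
05:25-05:50 overlaps/touches 04:55-09:45 → extend to 04:55-09:45.
05:55-08:00 overlaps/touches 04:55-09:45 → extend to 04:55-09:45.
06:00-06:20 overlaps/touches 04:55-09:45 → extend to 04:55-09:45.
11:50-14:45 is disjoint → start new block.

04:55-09:45, 11:50-14:45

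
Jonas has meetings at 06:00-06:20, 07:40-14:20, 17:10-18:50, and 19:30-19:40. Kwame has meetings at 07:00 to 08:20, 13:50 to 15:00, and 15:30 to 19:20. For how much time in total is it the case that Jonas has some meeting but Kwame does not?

6 h

A \ B = 06:00–06:20, 08:20–13:50, 19:30–19:40.
Total: 20 min + 5 h 30 min + 10 min = 6 h.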